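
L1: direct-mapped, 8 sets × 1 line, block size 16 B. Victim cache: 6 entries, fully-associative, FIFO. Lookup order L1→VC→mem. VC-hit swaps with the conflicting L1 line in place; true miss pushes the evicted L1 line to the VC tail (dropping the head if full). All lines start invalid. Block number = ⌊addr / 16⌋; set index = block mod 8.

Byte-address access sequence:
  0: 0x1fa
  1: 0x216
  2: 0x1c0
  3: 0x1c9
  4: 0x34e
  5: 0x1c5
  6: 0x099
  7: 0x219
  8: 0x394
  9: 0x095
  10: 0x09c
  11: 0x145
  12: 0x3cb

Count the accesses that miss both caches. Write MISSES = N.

#0 0x1fa→b31/s7 MISS; vc=[]
#1 0x216→b33/s1 MISS; vc=[]
#2 0x1c0→b28/s4 MISS; vc=[]
#3 0x1c9→b28/s4 L1-HIT; vc=[]
#4 0x34e→b52/s4 MISS; vc=[28]
#5 0x1c5→b28/s4 VC-HIT; vc=[52]
#6 0x99→b9/s1 MISS; vc=[52,33]
#7 0x219→b33/s1 VC-HIT; vc=[52,9]
#8 0x394→b57/s1 MISS; vc=[52,9,33]
#9 0x95→b9/s1 VC-HIT; vc=[52,57,33]
#10 0x9c→b9/s1 L1-HIT; vc=[52,57,33]
#11 0x145→b20/s4 MISS; vc=[52,57,33,28]
#12 0x3cb→b60/s4 MISS; vc=[52,57,33,28,20]

MISSES = 8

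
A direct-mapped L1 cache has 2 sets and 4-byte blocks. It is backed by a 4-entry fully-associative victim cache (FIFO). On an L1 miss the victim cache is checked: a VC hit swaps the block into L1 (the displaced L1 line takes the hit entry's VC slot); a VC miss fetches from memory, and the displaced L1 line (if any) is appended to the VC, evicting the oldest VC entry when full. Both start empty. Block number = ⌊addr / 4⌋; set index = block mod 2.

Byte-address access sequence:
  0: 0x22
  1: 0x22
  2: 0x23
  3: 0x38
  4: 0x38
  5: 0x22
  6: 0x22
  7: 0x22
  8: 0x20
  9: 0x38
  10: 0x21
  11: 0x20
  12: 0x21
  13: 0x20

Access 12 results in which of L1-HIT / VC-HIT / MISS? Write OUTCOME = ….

0: 0x22 (blk 8, set 0) → MISS  vc=[]
1: 0x22 (blk 8, set 0) → L1-HIT  vc=[]
2: 0x23 (blk 8, set 0) → L1-HIT  vc=[]
3: 0x38 (blk 14, set 0) → MISS  vc=[8]
4: 0x38 (blk 14, set 0) → L1-HIT  vc=[8]
5: 0x22 (blk 8, set 0) → VC-HIT  vc=[14]
6: 0x22 (blk 8, set 0) → L1-HIT  vc=[14]
7: 0x22 (blk 8, set 0) → L1-HIT  vc=[14]
8: 0x20 (blk 8, set 0) → L1-HIT  vc=[14]
9: 0x38 (blk 14, set 0) → VC-HIT  vc=[8]
10: 0x21 (blk 8, set 0) → VC-HIT  vc=[14]
11: 0x20 (blk 8, set 0) → L1-HIT  vc=[14]
12: 0x21 (blk 8, set 0) → L1-HIT  vc=[14]
13: 0x20 (blk 8, set 0) → L1-HIT  vc=[14]

OUTCOME = L1-HIT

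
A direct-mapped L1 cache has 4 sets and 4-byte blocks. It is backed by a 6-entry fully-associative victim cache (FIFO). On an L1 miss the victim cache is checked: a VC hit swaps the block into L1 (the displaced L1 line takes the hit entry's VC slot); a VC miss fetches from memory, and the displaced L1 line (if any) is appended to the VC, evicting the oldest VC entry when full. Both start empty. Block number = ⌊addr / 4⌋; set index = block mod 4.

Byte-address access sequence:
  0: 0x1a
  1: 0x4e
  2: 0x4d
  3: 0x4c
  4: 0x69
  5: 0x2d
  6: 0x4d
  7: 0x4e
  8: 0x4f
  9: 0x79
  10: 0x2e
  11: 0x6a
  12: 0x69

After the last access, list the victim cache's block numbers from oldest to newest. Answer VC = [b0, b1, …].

VC = [6, 19, 30]

  [0] addr=0x1a blk=6 s=2: MISS | VC []
  [1] addr=0x4e blk=19 s=3: MISS | VC []
  [2] addr=0x4d blk=19 s=3: L1-HIT | VC []
  [3] addr=0x4c blk=19 s=3: L1-HIT | VC []
  [4] addr=0x69 blk=26 s=2: MISS | VC [6]
  [5] addr=0x2d blk=11 s=3: MISS | VC [6, 19]
  [6] addr=0x4d blk=19 s=3: VC-HIT | VC [6, 11]
  [7] addr=0x4e blk=19 s=3: L1-HIT | VC [6, 11]
  [8] addr=0x4f blk=19 s=3: L1-HIT | VC [6, 11]
  [9] addr=0x79 blk=30 s=2: MISS | VC [6, 11, 26]
  [10] addr=0x2e blk=11 s=3: VC-HIT | VC [6, 19, 26]
  [11] addr=0x6a blk=26 s=2: VC-HIT | VC [6, 19, 30]
  [12] addr=0x69 blk=26 s=2: L1-HIT | VC [6, 19, 30]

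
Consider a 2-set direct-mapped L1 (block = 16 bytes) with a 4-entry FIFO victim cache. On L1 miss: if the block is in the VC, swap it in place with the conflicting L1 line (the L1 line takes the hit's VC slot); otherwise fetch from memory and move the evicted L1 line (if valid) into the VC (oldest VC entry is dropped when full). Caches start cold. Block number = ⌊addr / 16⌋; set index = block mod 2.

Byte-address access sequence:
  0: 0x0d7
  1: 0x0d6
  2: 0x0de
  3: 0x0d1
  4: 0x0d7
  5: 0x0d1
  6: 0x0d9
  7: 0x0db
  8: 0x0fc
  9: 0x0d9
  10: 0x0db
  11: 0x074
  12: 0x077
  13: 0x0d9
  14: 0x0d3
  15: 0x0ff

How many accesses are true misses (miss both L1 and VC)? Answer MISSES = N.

MISSES = 3

#0 0xd7→b13/s1 MISS; vc=[]
#1 0xd6→b13/s1 L1-HIT; vc=[]
#2 0xde→b13/s1 L1-HIT; vc=[]
#3 0xd1→b13/s1 L1-HIT; vc=[]
#4 0xd7→b13/s1 L1-HIT; vc=[]
#5 0xd1→b13/s1 L1-HIT; vc=[]
#6 0xd9→b13/s1 L1-HIT; vc=[]
#7 0xdb→b13/s1 L1-HIT; vc=[]
#8 0xfc→b15/s1 MISS; vc=[13]
#9 0xd9→b13/s1 VC-HIT; vc=[15]
#10 0xdb→b13/s1 L1-HIT; vc=[15]
#11 0x74→b7/s1 MISS; vc=[15,13]
#12 0x77→b7/s1 L1-HIT; vc=[15,13]
#13 0xd9→b13/s1 VC-HIT; vc=[15,7]
#14 0xd3→b13/s1 L1-HIT; vc=[15,7]
#15 0xff→b15/s1 VC-HIT; vc=[13,7]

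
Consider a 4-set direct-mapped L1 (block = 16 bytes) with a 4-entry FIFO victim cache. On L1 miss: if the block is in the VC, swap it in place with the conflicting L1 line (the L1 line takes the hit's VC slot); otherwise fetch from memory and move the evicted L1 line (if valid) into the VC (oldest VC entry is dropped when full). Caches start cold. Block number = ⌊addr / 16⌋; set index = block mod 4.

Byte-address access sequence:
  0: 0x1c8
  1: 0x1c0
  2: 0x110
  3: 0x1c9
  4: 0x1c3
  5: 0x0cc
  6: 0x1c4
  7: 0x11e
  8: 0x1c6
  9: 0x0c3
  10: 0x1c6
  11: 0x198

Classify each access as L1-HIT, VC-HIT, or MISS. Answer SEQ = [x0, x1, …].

0: 0x1c8 (blk 28, set 0) → MISS  vc=[]
1: 0x1c0 (blk 28, set 0) → L1-HIT  vc=[]
2: 0x110 (blk 17, set 1) → MISS  vc=[]
3: 0x1c9 (blk 28, set 0) → L1-HIT  vc=[]
4: 0x1c3 (blk 28, set 0) → L1-HIT  vc=[]
5: 0xcc (blk 12, set 0) → MISS  vc=[28]
6: 0x1c4 (blk 28, set 0) → VC-HIT  vc=[12]
7: 0x11e (blk 17, set 1) → L1-HIT  vc=[12]
8: 0x1c6 (blk 28, set 0) → L1-HIT  vc=[12]
9: 0xc3 (blk 12, set 0) → VC-HIT  vc=[28]
10: 0x1c6 (blk 28, set 0) → VC-HIT  vc=[12]
11: 0x198 (blk 25, set 1) → MISS  vc=[12, 17]

SEQ = [MISS, L1-HIT, MISS, L1-HIT, L1-HIT, MISS, VC-HIT, L1-HIT, L1-HIT, VC-HIT, VC-HIT, MISS]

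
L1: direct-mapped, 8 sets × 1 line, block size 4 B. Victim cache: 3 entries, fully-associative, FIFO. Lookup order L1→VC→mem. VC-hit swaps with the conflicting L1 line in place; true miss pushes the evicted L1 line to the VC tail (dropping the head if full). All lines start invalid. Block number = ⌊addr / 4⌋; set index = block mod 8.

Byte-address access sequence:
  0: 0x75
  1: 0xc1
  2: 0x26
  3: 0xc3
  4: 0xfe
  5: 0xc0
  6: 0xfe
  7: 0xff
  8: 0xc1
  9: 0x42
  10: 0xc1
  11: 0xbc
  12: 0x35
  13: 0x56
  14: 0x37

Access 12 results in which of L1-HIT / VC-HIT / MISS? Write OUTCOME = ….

  [0] addr=0x75 blk=29 s=5: MISS | VC []
  [1] addr=0xc1 blk=48 s=0: MISS | VC []
  [2] addr=0x26 blk=9 s=1: MISS | VC []
  [3] addr=0xc3 blk=48 s=0: L1-HIT | VC []
  [4] addr=0xfe blk=63 s=7: MISS | VC []
  [5] addr=0xc0 blk=48 s=0: L1-HIT | VC []
  [6] addr=0xfe blk=63 s=7: L1-HIT | VC []
  [7] addr=0xff blk=63 s=7: L1-HIT | VC []
  [8] addr=0xc1 blk=48 s=0: L1-HIT | VC []
  [9] addr=0x42 blk=16 s=0: MISS | VC [48]
  [10] addr=0xc1 blk=48 s=0: VC-HIT | VC [16]
  [11] addr=0xbc blk=47 s=7: MISS | VC [16, 63]
  [12] addr=0x35 blk=13 s=5: MISS | VC [16, 63, 29]
  [13] addr=0x56 blk=21 s=5: MISS | VC [63, 29, 13]
  [14] addr=0x37 blk=13 s=5: VC-HIT | VC [63, 29, 21]

OUTCOME = MISS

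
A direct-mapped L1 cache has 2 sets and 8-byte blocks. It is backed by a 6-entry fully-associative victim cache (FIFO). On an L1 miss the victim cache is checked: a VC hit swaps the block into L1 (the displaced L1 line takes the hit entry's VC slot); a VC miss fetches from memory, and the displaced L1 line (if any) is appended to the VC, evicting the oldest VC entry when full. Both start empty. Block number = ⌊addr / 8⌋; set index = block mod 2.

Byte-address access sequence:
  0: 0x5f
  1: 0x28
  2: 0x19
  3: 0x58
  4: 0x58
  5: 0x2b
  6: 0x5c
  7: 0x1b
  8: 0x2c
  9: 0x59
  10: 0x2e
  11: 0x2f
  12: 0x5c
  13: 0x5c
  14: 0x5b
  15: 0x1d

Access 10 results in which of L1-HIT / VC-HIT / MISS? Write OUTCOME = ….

OUTCOME = VC-HIT

0: 0x5f (blk 11, set 1) → MISS  vc=[]
1: 0x28 (blk 5, set 1) → MISS  vc=[11]
2: 0x19 (blk 3, set 1) → MISS  vc=[11, 5]
3: 0x58 (blk 11, set 1) → VC-HIT  vc=[3, 5]
4: 0x58 (blk 11, set 1) → L1-HIT  vc=[3, 5]
5: 0x2b (blk 5, set 1) → VC-HIT  vc=[3, 11]
6: 0x5c (blk 11, set 1) → VC-HIT  vc=[3, 5]
7: 0x1b (blk 3, set 1) → VC-HIT  vc=[11, 5]
8: 0x2c (blk 5, set 1) → VC-HIT  vc=[11, 3]
9: 0x59 (blk 11, set 1) → VC-HIT  vc=[5, 3]
10: 0x2e (blk 5, set 1) → VC-HIT  vc=[11, 3]
11: 0x2f (blk 5, set 1) → L1-HIT  vc=[11, 3]
12: 0x5c (blk 11, set 1) → VC-HIT  vc=[5, 3]
13: 0x5c (blk 11, set 1) → L1-HIT  vc=[5, 3]
14: 0x5b (blk 11, set 1) → L1-HIT  vc=[5, 3]
15: 0x1d (blk 3, set 1) → VC-HIT  vc=[5, 11]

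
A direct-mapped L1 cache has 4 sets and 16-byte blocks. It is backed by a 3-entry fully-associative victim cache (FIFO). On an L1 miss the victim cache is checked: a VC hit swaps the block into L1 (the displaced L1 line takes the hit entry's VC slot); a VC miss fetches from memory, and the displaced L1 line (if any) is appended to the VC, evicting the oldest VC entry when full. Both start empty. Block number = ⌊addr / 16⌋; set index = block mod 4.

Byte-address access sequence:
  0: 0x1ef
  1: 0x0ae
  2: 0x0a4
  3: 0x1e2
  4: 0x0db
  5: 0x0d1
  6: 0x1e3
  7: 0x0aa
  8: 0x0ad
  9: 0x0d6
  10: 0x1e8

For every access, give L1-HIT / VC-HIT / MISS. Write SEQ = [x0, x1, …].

SEQ = [MISS, MISS, L1-HIT, VC-HIT, MISS, L1-HIT, L1-HIT, VC-HIT, L1-HIT, L1-HIT, VC-HIT]

#0 0x1ef→b30/s2 MISS; vc=[]
#1 0xae→b10/s2 MISS; vc=[30]
#2 0xa4→b10/s2 L1-HIT; vc=[30]
#3 0x1e2→b30/s2 VC-HIT; vc=[10]
#4 0xdb→b13/s1 MISS; vc=[10]
#5 0xd1→b13/s1 L1-HIT; vc=[10]
#6 0x1e3→b30/s2 L1-HIT; vc=[10]
#7 0xaa→b10/s2 VC-HIT; vc=[30]
#8 0xad→b10/s2 L1-HIT; vc=[30]
#9 0xd6→b13/s1 L1-HIT; vc=[30]
#10 0x1e8→b30/s2 VC-HIT; vc=[10]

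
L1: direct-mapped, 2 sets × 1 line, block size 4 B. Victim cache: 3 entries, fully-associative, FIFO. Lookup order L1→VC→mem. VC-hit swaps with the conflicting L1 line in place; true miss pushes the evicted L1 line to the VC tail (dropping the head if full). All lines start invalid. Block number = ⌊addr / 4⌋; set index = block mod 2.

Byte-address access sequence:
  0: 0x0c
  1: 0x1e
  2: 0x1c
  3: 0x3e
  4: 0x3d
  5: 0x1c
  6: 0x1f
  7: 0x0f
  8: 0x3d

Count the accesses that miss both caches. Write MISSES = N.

  [0] addr=0xc blk=3 s=1: MISS | VC []
  [1] addr=0x1e blk=7 s=1: MISS | VC [3]
  [2] addr=0x1c blk=7 s=1: L1-HIT | VC [3]
  [3] addr=0x3e blk=15 s=1: MISS | VC [3, 7]
  [4] addr=0x3d blk=15 s=1: L1-HIT | VC [3, 7]
  [5] addr=0x1c blk=7 s=1: VC-HIT | VC [3, 15]
  [6] addr=0x1f blk=7 s=1: L1-HIT | VC [3, 15]
  [7] addr=0xf blk=3 s=1: VC-HIT | VC [7, 15]
  [8] addr=0x3d blk=15 s=1: VC-HIT | VC [7, 3]

MISSES = 3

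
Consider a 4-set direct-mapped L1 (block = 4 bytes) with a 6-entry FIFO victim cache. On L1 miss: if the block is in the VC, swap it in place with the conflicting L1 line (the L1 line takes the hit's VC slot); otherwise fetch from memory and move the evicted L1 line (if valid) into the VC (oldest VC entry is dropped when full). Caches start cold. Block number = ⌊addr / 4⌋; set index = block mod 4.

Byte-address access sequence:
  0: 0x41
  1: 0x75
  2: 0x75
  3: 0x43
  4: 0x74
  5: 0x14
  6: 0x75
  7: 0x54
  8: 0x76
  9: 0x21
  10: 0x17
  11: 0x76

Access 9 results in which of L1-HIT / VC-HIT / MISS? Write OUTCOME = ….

  [0] addr=0x41 blk=16 s=0: MISS | VC []
  [1] addr=0x75 blk=29 s=1: MISS | VC []
  [2] addr=0x75 blk=29 s=1: L1-HIT | VC []
  [3] addr=0x43 blk=16 s=0: L1-HIT | VC []
  [4] addr=0x74 blk=29 s=1: L1-HIT | VC []
  [5] addr=0x14 blk=5 s=1: MISS | VC [29]
  [6] addr=0x75 blk=29 s=1: VC-HIT | VC [5]
  [7] addr=0x54 blk=21 s=1: MISS | VC [5, 29]
  [8] addr=0x76 blk=29 s=1: VC-HIT | VC [5, 21]
  [9] addr=0x21 blk=8 s=0: MISS | VC [5, 21, 16]
  [10] addr=0x17 blk=5 s=1: VC-HIT | VC [29, 21, 16]
  [11] addr=0x76 blk=29 s=1: VC-HIT | VC [5, 21, 16]

OUTCOME = MISS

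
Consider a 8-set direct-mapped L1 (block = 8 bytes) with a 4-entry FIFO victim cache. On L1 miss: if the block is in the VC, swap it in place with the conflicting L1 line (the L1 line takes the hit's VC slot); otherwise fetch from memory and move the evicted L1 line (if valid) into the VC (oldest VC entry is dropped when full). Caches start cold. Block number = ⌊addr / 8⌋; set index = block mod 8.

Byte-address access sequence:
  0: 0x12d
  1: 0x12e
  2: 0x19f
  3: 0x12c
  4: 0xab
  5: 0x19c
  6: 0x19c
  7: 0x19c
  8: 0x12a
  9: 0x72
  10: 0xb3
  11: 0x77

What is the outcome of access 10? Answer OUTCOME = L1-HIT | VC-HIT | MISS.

  [0] addr=0x12d blk=37 s=5: MISS | VC []
  [1] addr=0x12e blk=37 s=5: L1-HIT | VC []
  [2] addr=0x19f blk=51 s=3: MISS | VC []
  [3] addr=0x12c blk=37 s=5: L1-HIT | VC []
  [4] addr=0xab blk=21 s=5: MISS | VC [37]
  [5] addr=0x19c blk=51 s=3: L1-HIT | VC [37]
  [6] addr=0x19c blk=51 s=3: L1-HIT | VC [37]
  [7] addr=0x19c blk=51 s=3: L1-HIT | VC [37]
  [8] addr=0x12a blk=37 s=5: VC-HIT | VC [21]
  [9] addr=0x72 blk=14 s=6: MISS | VC [21]
  [10] addr=0xb3 blk=22 s=6: MISS | VC [21, 14]
  [11] addr=0x77 blk=14 s=6: VC-HIT | VC [21, 22]

OUTCOME = MISS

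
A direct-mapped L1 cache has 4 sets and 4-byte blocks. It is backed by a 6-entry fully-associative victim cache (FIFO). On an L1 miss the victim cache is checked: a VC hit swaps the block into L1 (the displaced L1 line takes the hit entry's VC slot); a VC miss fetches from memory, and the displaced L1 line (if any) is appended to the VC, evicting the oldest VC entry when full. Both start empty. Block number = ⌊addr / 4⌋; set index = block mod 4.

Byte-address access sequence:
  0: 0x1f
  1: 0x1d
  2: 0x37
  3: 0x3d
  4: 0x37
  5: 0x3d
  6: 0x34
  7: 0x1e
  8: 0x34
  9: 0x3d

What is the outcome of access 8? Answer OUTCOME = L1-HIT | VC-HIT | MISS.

0: 0x1f (blk 7, set 3) → MISS  vc=[]
1: 0x1d (blk 7, set 3) → L1-HIT  vc=[]
2: 0x37 (blk 13, set 1) → MISS  vc=[]
3: 0x3d (blk 15, set 3) → MISS  vc=[7]
4: 0x37 (blk 13, set 1) → L1-HIT  vc=[7]
5: 0x3d (blk 15, set 3) → L1-HIT  vc=[7]
6: 0x34 (blk 13, set 1) → L1-HIT  vc=[7]
7: 0x1e (blk 7, set 3) → VC-HIT  vc=[15]
8: 0x34 (blk 13, set 1) → L1-HIT  vc=[15]
9: 0x3d (blk 15, set 3) → VC-HIT  vc=[7]

OUTCOME = L1-HIT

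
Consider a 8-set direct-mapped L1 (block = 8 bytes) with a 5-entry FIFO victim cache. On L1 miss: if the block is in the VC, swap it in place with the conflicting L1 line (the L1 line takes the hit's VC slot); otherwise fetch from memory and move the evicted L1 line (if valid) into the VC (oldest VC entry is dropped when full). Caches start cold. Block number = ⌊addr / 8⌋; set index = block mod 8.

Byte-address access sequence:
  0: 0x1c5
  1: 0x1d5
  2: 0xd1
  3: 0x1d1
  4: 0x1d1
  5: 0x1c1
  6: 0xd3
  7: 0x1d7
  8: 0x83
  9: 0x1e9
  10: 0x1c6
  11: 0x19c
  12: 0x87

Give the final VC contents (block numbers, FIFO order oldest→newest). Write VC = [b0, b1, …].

#0 0x1c5→b56/s0 MISS; vc=[]
#1 0x1d5→b58/s2 MISS; vc=[]
#2 0xd1→b26/s2 MISS; vc=[58]
#3 0x1d1→b58/s2 VC-HIT; vc=[26]
#4 0x1d1→b58/s2 L1-HIT; vc=[26]
#5 0x1c1→b56/s0 L1-HIT; vc=[26]
#6 0xd3→b26/s2 VC-HIT; vc=[58]
#7 0x1d7→b58/s2 VC-HIT; vc=[26]
#8 0x83→b16/s0 MISS; vc=[26,56]
#9 0x1e9→b61/s5 MISS; vc=[26,56]
#10 0x1c6→b56/s0 VC-HIT; vc=[26,16]
#11 0x19c→b51/s3 MISS; vc=[26,16]
#12 0x87→b16/s0 VC-HIT; vc=[26,56]

VC = [26, 56]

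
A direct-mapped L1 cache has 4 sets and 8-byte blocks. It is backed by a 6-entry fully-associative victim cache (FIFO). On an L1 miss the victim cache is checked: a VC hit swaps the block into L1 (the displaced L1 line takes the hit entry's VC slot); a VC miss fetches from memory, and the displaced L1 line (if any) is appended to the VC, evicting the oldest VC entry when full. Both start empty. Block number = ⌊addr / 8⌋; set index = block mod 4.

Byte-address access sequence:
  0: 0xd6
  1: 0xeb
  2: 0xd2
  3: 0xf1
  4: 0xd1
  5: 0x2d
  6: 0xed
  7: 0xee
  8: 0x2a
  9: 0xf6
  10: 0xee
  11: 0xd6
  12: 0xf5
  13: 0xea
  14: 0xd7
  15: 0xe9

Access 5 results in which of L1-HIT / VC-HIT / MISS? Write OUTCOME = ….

OUTCOME = MISS

#0 0xd6→b26/s2 MISS; vc=[]
#1 0xeb→b29/s1 MISS; vc=[]
#2 0xd2→b26/s2 L1-HIT; vc=[]
#3 0xf1→b30/s2 MISS; vc=[26]
#4 0xd1→b26/s2 VC-HIT; vc=[30]
#5 0x2d→b5/s1 MISS; vc=[30,29]
#6 0xed→b29/s1 VC-HIT; vc=[30,5]
#7 0xee→b29/s1 L1-HIT; vc=[30,5]
#8 0x2a→b5/s1 VC-HIT; vc=[30,29]
#9 0xf6→b30/s2 VC-HIT; vc=[26,29]
#10 0xee→b29/s1 VC-HIT; vc=[26,5]
#11 0xd6→b26/s2 VC-HIT; vc=[30,5]
#12 0xf5→b30/s2 VC-HIT; vc=[26,5]
#13 0xea→b29/s1 L1-HIT; vc=[26,5]
#14 0xd7→b26/s2 VC-HIT; vc=[30,5]
#15 0xe9→b29/s1 L1-HIT; vc=[30,5]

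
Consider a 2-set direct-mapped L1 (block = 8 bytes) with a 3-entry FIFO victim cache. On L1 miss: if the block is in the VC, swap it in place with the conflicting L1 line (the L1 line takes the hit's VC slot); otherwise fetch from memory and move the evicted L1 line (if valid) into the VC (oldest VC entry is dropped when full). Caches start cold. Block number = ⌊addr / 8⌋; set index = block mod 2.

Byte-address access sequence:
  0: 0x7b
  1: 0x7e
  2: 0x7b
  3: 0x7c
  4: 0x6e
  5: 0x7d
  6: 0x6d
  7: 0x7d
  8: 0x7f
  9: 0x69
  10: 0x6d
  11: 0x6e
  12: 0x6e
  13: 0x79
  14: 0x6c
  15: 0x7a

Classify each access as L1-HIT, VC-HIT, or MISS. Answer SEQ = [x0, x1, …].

SEQ = [MISS, L1-HIT, L1-HIT, L1-HIT, MISS, VC-HIT, VC-HIT, VC-HIT, L1-HIT, VC-HIT, L1-HIT, L1-HIT, L1-HIT, VC-HIT, VC-HIT, VC-HIT]

#0 0x7b→b15/s1 MISS; vc=[]
#1 0x7e→b15/s1 L1-HIT; vc=[]
#2 0x7b→b15/s1 L1-HIT; vc=[]
#3 0x7c→b15/s1 L1-HIT; vc=[]
#4 0x6e→b13/s1 MISS; vc=[15]
#5 0x7d→b15/s1 VC-HIT; vc=[13]
#6 0x6d→b13/s1 VC-HIT; vc=[15]
#7 0x7d→b15/s1 VC-HIT; vc=[13]
#8 0x7f→b15/s1 L1-HIT; vc=[13]
#9 0x69→b13/s1 VC-HIT; vc=[15]
#10 0x6d→b13/s1 L1-HIT; vc=[15]
#11 0x6e→b13/s1 L1-HIT; vc=[15]
#12 0x6e→b13/s1 L1-HIT; vc=[15]
#13 0x79→b15/s1 VC-HIT; vc=[13]
#14 0x6c→b13/s1 VC-HIT; vc=[15]
#15 0x7a→b15/s1 VC-HIT; vc=[13]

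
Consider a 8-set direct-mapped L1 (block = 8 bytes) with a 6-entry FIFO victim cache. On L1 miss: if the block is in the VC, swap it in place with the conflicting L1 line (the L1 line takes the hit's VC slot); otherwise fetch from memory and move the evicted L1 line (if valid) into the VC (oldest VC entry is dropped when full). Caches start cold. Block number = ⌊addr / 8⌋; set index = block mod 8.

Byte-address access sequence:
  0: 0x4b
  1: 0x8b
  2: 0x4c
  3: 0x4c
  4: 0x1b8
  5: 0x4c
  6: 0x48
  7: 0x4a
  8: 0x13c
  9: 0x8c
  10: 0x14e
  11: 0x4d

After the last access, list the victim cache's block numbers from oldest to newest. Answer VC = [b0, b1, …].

VC = [41, 55, 17]

0: 0x4b (blk 9, set 1) → MISS  vc=[]
1: 0x8b (blk 17, set 1) → MISS  vc=[9]
2: 0x4c (blk 9, set 1) → VC-HIT  vc=[17]
3: 0x4c (blk 9, set 1) → L1-HIT  vc=[17]
4: 0x1b8 (blk 55, set 7) → MISS  vc=[17]
5: 0x4c (blk 9, set 1) → L1-HIT  vc=[17]
6: 0x48 (blk 9, set 1) → L1-HIT  vc=[17]
7: 0x4a (blk 9, set 1) → L1-HIT  vc=[17]
8: 0x13c (blk 39, set 7) → MISS  vc=[17, 55]
9: 0x8c (blk 17, set 1) → VC-HIT  vc=[9, 55]
10: 0x14e (blk 41, set 1) → MISS  vc=[9, 55, 17]
11: 0x4d (blk 9, set 1) → VC-HIT  vc=[41, 55, 17]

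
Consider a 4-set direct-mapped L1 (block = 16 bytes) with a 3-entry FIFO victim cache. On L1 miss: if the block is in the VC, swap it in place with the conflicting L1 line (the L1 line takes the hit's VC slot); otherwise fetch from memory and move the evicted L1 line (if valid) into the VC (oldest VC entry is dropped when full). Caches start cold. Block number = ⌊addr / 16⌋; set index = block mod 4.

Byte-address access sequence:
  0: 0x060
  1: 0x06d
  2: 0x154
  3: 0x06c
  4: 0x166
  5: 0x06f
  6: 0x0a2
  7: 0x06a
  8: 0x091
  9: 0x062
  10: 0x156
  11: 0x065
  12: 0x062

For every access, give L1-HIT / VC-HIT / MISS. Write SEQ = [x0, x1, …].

SEQ = [MISS, L1-HIT, MISS, L1-HIT, MISS, VC-HIT, MISS, VC-HIT, MISS, L1-HIT, VC-HIT, L1-HIT, L1-HIT]

  [0] addr=0x60 blk=6 s=2: MISS | VC []
  [1] addr=0x6d blk=6 s=2: L1-HIT | VC []
  [2] addr=0x154 blk=21 s=1: MISS | VC []
  [3] addr=0x6c blk=6 s=2: L1-HIT | VC []
  [4] addr=0x166 blk=22 s=2: MISS | VC [6]
  [5] addr=0x6f blk=6 s=2: VC-HIT | VC [22]
  [6] addr=0xa2 blk=10 s=2: MISS | VC [22, 6]
  [7] addr=0x6a blk=6 s=2: VC-HIT | VC [22, 10]
  [8] addr=0x91 blk=9 s=1: MISS | VC [22, 10, 21]
  [9] addr=0x62 blk=6 s=2: L1-HIT | VC [22, 10, 21]
  [10] addr=0x156 blk=21 s=1: VC-HIT | VC [22, 10, 9]
  [11] addr=0x65 blk=6 s=2: L1-HIT | VC [22, 10, 9]
  [12] addr=0x62 blk=6 s=2: L1-HIT | VC [22, 10, 9]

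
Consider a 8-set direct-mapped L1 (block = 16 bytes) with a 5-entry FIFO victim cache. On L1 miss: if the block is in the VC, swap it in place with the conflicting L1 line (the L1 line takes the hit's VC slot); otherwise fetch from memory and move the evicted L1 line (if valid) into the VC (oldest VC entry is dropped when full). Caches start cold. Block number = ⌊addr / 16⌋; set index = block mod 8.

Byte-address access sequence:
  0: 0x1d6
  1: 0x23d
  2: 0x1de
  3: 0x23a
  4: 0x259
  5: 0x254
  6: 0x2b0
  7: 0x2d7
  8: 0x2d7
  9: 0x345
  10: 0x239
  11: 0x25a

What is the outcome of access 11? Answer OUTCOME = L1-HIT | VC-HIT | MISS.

OUTCOME = VC-HIT

0: 0x1d6 (blk 29, set 5) → MISS  vc=[]
1: 0x23d (blk 35, set 3) → MISS  vc=[]
2: 0x1de (blk 29, set 5) → L1-HIT  vc=[]
3: 0x23a (blk 35, set 3) → L1-HIT  vc=[]
4: 0x259 (blk 37, set 5) → MISS  vc=[29]
5: 0x254 (blk 37, set 5) → L1-HIT  vc=[29]
6: 0x2b0 (blk 43, set 3) → MISS  vc=[29, 35]
7: 0x2d7 (blk 45, set 5) → MISS  vc=[29, 35, 37]
8: 0x2d7 (blk 45, set 5) → L1-HIT  vc=[29, 35, 37]
9: 0x345 (blk 52, set 4) → MISS  vc=[29, 35, 37]
10: 0x239 (blk 35, set 3) → VC-HIT  vc=[29, 43, 37]
11: 0x25a (blk 37, set 5) → VC-HIT  vc=[29, 43, 45]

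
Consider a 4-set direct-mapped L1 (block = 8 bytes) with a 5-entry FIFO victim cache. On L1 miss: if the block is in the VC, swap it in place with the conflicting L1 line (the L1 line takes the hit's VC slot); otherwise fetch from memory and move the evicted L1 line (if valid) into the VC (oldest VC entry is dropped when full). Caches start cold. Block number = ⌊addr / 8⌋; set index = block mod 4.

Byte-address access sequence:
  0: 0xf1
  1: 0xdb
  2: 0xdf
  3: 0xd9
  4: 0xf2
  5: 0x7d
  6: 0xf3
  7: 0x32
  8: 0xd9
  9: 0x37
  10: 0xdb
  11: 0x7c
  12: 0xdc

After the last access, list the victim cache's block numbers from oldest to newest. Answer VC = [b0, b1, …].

VC = [15, 30]

#0 0xf1→b30/s2 MISS; vc=[]
#1 0xdb→b27/s3 MISS; vc=[]
#2 0xdf→b27/s3 L1-HIT; vc=[]
#3 0xd9→b27/s3 L1-HIT; vc=[]
#4 0xf2→b30/s2 L1-HIT; vc=[]
#5 0x7d→b15/s3 MISS; vc=[27]
#6 0xf3→b30/s2 L1-HIT; vc=[27]
#7 0x32→b6/s2 MISS; vc=[27,30]
#8 0xd9→b27/s3 VC-HIT; vc=[15,30]
#9 0x37→b6/s2 L1-HIT; vc=[15,30]
#10 0xdb→b27/s3 L1-HIT; vc=[15,30]
#11 0x7c→b15/s3 VC-HIT; vc=[27,30]
#12 0xdc→b27/s3 VC-HIT; vc=[15,30]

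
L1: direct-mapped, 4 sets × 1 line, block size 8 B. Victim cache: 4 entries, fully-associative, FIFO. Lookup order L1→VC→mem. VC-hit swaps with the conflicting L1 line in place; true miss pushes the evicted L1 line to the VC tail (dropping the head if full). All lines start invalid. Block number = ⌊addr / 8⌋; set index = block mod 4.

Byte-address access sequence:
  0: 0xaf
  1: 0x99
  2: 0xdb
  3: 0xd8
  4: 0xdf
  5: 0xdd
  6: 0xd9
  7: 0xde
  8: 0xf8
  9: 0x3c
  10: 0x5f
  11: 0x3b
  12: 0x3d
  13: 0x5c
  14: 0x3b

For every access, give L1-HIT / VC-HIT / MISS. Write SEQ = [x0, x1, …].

SEQ = [MISS, MISS, MISS, L1-HIT, L1-HIT, L1-HIT, L1-HIT, L1-HIT, MISS, MISS, MISS, VC-HIT, L1-HIT, VC-HIT, VC-HIT]

  [0] addr=0xaf blk=21 s=1: MISS | VC []
  [1] addr=0x99 blk=19 s=3: MISS | VC []
  [2] addr=0xdb blk=27 s=3: MISS | VC [19]
  [3] addr=0xd8 blk=27 s=3: L1-HIT | VC [19]
  [4] addr=0xdf blk=27 s=3: L1-HIT | VC [19]
  [5] addr=0xdd blk=27 s=3: L1-HIT | VC [19]
  [6] addr=0xd9 blk=27 s=3: L1-HIT | VC [19]
  [7] addr=0xde blk=27 s=3: L1-HIT | VC [19]
  [8] addr=0xf8 blk=31 s=3: MISS | VC [19, 27]
  [9] addr=0x3c blk=7 s=3: MISS | VC [19, 27, 31]
  [10] addr=0x5f blk=11 s=3: MISS | VC [19, 27, 31, 7]
  [11] addr=0x3b blk=7 s=3: VC-HIT | VC [19, 27, 31, 11]
  [12] addr=0x3d blk=7 s=3: L1-HIT | VC [19, 27, 31, 11]
  [13] addr=0x5c blk=11 s=3: VC-HIT | VC [19, 27, 31, 7]
  [14] addr=0x3b blk=7 s=3: VC-HIT | VC [19, 27, 31, 11]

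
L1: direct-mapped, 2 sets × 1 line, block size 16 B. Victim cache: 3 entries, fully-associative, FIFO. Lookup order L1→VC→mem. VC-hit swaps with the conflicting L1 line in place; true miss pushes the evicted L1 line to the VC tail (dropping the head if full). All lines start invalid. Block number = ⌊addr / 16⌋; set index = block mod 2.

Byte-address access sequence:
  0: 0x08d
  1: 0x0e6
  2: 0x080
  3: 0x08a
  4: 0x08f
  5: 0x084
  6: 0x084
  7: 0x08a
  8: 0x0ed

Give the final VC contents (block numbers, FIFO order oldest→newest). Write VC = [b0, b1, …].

VC = [8]

0: 0x8d (blk 8, set 0) → MISS  vc=[]
1: 0xe6 (blk 14, set 0) → MISS  vc=[8]
2: 0x80 (blk 8, set 0) → VC-HIT  vc=[14]
3: 0x8a (blk 8, set 0) → L1-HIT  vc=[14]
4: 0x8f (blk 8, set 0) → L1-HIT  vc=[14]
5: 0x84 (blk 8, set 0) → L1-HIT  vc=[14]
6: 0x84 (blk 8, set 0) → L1-HIT  vc=[14]
7: 0x8a (blk 8, set 0) → L1-HIT  vc=[14]
8: 0xed (blk 14, set 0) → VC-HIT  vc=[8]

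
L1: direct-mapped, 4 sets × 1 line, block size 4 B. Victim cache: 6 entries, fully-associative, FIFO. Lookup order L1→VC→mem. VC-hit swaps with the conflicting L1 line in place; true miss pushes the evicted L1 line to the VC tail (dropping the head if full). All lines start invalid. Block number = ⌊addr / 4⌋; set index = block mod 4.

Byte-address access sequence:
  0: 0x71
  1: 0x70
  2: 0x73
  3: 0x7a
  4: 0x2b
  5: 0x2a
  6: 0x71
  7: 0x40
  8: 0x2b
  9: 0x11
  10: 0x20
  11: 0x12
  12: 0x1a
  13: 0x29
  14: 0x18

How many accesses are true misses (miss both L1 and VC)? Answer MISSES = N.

MISSES = 7

0: 0x71 (blk 28, set 0) → MISS  vc=[]
1: 0x70 (blk 28, set 0) → L1-HIT  vc=[]
2: 0x73 (blk 28, set 0) → L1-HIT  vc=[]
3: 0x7a (blk 30, set 2) → MISS  vc=[]
4: 0x2b (blk 10, set 2) → MISS  vc=[30]
5: 0x2a (blk 10, set 2) → L1-HIT  vc=[30]
6: 0x71 (blk 28, set 0) → L1-HIT  vc=[30]
7: 0x40 (blk 16, set 0) → MISS  vc=[30, 28]
8: 0x2b (blk 10, set 2) → L1-HIT  vc=[30, 28]
9: 0x11 (blk 4, set 0) → MISS  vc=[30, 28, 16]
10: 0x20 (blk 8, set 0) → MISS  vc=[30, 28, 16, 4]
11: 0x12 (blk 4, set 0) → VC-HIT  vc=[30, 28, 16, 8]
12: 0x1a (blk 6, set 2) → MISS  vc=[30, 28, 16, 8, 10]
13: 0x29 (blk 10, set 2) → VC-HIT  vc=[30, 28, 16, 8, 6]
14: 0x18 (blk 6, set 2) → VC-HIT  vc=[30, 28, 16, 8, 10]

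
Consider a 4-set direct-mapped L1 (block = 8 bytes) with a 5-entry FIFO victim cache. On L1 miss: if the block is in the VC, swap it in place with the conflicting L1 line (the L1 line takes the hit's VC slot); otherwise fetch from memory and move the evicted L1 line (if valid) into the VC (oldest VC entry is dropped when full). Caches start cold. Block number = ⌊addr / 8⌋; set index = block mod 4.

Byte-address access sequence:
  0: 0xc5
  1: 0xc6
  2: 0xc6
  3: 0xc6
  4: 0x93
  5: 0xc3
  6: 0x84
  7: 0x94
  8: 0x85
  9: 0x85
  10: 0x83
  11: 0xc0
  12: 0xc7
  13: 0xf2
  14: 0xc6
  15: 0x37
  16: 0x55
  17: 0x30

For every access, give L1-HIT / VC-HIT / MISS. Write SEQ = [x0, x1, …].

SEQ = [MISS, L1-HIT, L1-HIT, L1-HIT, MISS, L1-HIT, MISS, L1-HIT, L1-HIT, L1-HIT, L1-HIT, VC-HIT, L1-HIT, MISS, L1-HIT, MISS, MISS, VC-HIT]

  [0] addr=0xc5 blk=24 s=0: MISS | VC []
  [1] addr=0xc6 blk=24 s=0: L1-HIT | VC []
  [2] addr=0xc6 blk=24 s=0: L1-HIT | VC []
  [3] addr=0xc6 blk=24 s=0: L1-HIT | VC []
  [4] addr=0x93 blk=18 s=2: MISS | VC []
  [5] addr=0xc3 blk=24 s=0: L1-HIT | VC []
  [6] addr=0x84 blk=16 s=0: MISS | VC [24]
  [7] addr=0x94 blk=18 s=2: L1-HIT | VC [24]
  [8] addr=0x85 blk=16 s=0: L1-HIT | VC [24]
  [9] addr=0x85 blk=16 s=0: L1-HIT | VC [24]
  [10] addr=0x83 blk=16 s=0: L1-HIT | VC [24]
  [11] addr=0xc0 blk=24 s=0: VC-HIT | VC [16]
  [12] addr=0xc7 blk=24 s=0: L1-HIT | VC [16]
  [13] addr=0xf2 blk=30 s=2: MISS | VC [16, 18]
  [14] addr=0xc6 blk=24 s=0: L1-HIT | VC [16, 18]
  [15] addr=0x37 blk=6 s=2: MISS | VC [16, 18, 30]
  [16] addr=0x55 blk=10 s=2: MISS | VC [16, 18, 30, 6]
  [17] addr=0x30 blk=6 s=2: VC-HIT | VC [16, 18, 30, 10]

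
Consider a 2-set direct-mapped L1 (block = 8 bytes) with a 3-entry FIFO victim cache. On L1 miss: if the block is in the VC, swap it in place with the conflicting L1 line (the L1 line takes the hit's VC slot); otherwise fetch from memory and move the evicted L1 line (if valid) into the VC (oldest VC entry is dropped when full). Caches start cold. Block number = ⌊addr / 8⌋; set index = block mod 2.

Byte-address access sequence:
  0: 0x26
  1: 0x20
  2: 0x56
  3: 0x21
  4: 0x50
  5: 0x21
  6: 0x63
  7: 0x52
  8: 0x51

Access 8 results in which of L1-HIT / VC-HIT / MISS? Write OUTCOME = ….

OUTCOME = L1-HIT

0: 0x26 (blk 4, set 0) → MISS  vc=[]
1: 0x20 (blk 4, set 0) → L1-HIT  vc=[]
2: 0x56 (blk 10, set 0) → MISS  vc=[4]
3: 0x21 (blk 4, set 0) → VC-HIT  vc=[10]
4: 0x50 (blk 10, set 0) → VC-HIT  vc=[4]
5: 0x21 (blk 4, set 0) → VC-HIT  vc=[10]
6: 0x63 (blk 12, set 0) → MISS  vc=[10, 4]
7: 0x52 (blk 10, set 0) → VC-HIT  vc=[12, 4]
8: 0x51 (blk 10, set 0) → L1-HIT  vc=[12, 4]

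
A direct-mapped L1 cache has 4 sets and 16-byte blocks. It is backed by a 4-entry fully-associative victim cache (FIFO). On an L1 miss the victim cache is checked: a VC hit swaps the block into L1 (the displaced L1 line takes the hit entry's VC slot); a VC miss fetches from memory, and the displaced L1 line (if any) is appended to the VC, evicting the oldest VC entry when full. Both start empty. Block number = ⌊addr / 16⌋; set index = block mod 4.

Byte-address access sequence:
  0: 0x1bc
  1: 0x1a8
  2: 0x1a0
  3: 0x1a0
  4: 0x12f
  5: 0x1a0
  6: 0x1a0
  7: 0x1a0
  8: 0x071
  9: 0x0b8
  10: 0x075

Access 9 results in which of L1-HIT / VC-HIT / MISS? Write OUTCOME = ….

OUTCOME = MISS

  [0] addr=0x1bc blk=27 s=3: MISS | VC []
  [1] addr=0x1a8 blk=26 s=2: MISS | VC []
  [2] addr=0x1a0 blk=26 s=2: L1-HIT | VC []
  [3] addr=0x1a0 blk=26 s=2: L1-HIT | VC []
  [4] addr=0x12f blk=18 s=2: MISS | VC [26]
  [5] addr=0x1a0 blk=26 s=2: VC-HIT | VC [18]
  [6] addr=0x1a0 blk=26 s=2: L1-HIT | VC [18]
  [7] addr=0x1a0 blk=26 s=2: L1-HIT | VC [18]
  [8] addr=0x71 blk=7 s=3: MISS | VC [18, 27]
  [9] addr=0xb8 blk=11 s=3: MISS | VC [18, 27, 7]
  [10] addr=0x75 blk=7 s=3: VC-HIT | VC [18, 27, 11]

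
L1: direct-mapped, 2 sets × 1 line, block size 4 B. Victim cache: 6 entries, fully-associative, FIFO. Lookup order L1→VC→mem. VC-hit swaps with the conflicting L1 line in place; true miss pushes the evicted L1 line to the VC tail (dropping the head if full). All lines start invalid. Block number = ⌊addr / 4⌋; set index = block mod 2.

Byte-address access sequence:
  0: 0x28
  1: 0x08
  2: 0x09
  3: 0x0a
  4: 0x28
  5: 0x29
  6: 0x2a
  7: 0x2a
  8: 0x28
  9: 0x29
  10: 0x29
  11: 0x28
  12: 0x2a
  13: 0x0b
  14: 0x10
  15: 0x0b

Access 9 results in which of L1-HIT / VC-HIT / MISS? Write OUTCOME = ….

OUTCOME = L1-HIT

  [0] addr=0x28 blk=10 s=0: MISS | VC []
  [1] addr=0x8 blk=2 s=0: MISS | VC [10]
  [2] addr=0x9 blk=2 s=0: L1-HIT | VC [10]
  [3] addr=0xa blk=2 s=0: L1-HIT | VC [10]
  [4] addr=0x28 blk=10 s=0: VC-HIT | VC [2]
  [5] addr=0x29 blk=10 s=0: L1-HIT | VC [2]
  [6] addr=0x2a blk=10 s=0: L1-HIT | VC [2]
  [7] addr=0x2a blk=10 s=0: L1-HIT | VC [2]
  [8] addr=0x28 blk=10 s=0: L1-HIT | VC [2]
  [9] addr=0x29 blk=10 s=0: L1-HIT | VC [2]
  [10] addr=0x29 blk=10 s=0: L1-HIT | VC [2]
  [11] addr=0x28 blk=10 s=0: L1-HIT | VC [2]
  [12] addr=0x2a blk=10 s=0: L1-HIT | VC [2]
  [13] addr=0xb blk=2 s=0: VC-HIT | VC [10]
  [14] addr=0x10 blk=4 s=0: MISS | VC [10, 2]
  [15] addr=0xb blk=2 s=0: VC-HIT | VC [10, 4]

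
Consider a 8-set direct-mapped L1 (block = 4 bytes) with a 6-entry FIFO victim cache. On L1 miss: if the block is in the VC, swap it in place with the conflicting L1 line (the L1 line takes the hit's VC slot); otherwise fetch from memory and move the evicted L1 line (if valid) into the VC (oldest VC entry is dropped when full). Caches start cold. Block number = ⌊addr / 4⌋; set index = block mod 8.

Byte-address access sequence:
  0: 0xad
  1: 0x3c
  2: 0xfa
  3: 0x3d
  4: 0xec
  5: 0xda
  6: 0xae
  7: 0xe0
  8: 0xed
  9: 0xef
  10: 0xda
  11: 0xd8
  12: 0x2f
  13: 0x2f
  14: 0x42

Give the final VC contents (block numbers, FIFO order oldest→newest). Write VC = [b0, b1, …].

VC = [43, 62, 59, 56]

0: 0xad (blk 43, set 3) → MISS  vc=[]
1: 0x3c (blk 15, set 7) → MISS  vc=[]
2: 0xfa (blk 62, set 6) → MISS  vc=[]
3: 0x3d (blk 15, set 7) → L1-HIT  vc=[]
4: 0xec (blk 59, set 3) → MISS  vc=[43]
5: 0xda (blk 54, set 6) → MISS  vc=[43, 62]
6: 0xae (blk 43, set 3) → VC-HIT  vc=[59, 62]
7: 0xe0 (blk 56, set 0) → MISS  vc=[59, 62]
8: 0xed (blk 59, set 3) → VC-HIT  vc=[43, 62]
9: 0xef (blk 59, set 3) → L1-HIT  vc=[43, 62]
10: 0xda (blk 54, set 6) → L1-HIT  vc=[43, 62]
11: 0xd8 (blk 54, set 6) → L1-HIT  vc=[43, 62]
12: 0x2f (blk 11, set 3) → MISS  vc=[43, 62, 59]
13: 0x2f (blk 11, set 3) → L1-HIT  vc=[43, 62, 59]
14: 0x42 (blk 16, set 0) → MISS  vc=[43, 62, 59, 56]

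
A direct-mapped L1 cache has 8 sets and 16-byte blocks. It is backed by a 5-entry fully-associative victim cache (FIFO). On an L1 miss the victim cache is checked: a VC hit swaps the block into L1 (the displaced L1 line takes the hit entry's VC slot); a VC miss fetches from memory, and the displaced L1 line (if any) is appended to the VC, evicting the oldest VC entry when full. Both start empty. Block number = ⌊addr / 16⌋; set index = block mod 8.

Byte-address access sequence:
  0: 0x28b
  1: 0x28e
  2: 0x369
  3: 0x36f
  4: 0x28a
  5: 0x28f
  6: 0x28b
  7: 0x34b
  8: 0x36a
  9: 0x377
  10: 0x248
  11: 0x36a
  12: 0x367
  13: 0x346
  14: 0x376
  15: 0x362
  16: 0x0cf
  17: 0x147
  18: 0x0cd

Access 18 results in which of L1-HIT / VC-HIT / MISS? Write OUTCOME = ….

OUTCOME = VC-HIT

#0 0x28b→b40/s0 MISS; vc=[]
#1 0x28e→b40/s0 L1-HIT; vc=[]
#2 0x369→b54/s6 MISS; vc=[]
#3 0x36f→b54/s6 L1-HIT; vc=[]
#4 0x28a→b40/s0 L1-HIT; vc=[]
#5 0x28f→b40/s0 L1-HIT; vc=[]
#6 0x28b→b40/s0 L1-HIT; vc=[]
#7 0x34b→b52/s4 MISS; vc=[]
#8 0x36a→b54/s6 L1-HIT; vc=[]
#9 0x377→b55/s7 MISS; vc=[]
#10 0x248→b36/s4 MISS; vc=[52]
#11 0x36a→b54/s6 L1-HIT; vc=[52]
#12 0x367→b54/s6 L1-HIT; vc=[52]
#13 0x346→b52/s4 VC-HIT; vc=[36]
#14 0x376→b55/s7 L1-HIT; vc=[36]
#15 0x362→b54/s6 L1-HIT; vc=[36]
#16 0xcf→b12/s4 MISS; vc=[36,52]
#17 0x147→b20/s4 MISS; vc=[36,52,12]
#18 0xcd→b12/s4 VC-HIT; vc=[36,52,20]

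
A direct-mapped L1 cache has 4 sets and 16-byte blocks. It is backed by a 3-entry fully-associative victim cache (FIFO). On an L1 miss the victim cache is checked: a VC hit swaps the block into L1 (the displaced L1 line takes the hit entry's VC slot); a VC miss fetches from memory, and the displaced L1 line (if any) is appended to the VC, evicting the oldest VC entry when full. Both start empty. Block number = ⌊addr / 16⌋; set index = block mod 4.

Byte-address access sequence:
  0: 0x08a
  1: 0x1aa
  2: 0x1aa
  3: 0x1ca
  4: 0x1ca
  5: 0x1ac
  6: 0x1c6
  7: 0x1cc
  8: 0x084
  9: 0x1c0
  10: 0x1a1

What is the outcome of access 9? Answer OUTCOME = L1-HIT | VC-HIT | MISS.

  [0] addr=0x8a blk=8 s=0: MISS | VC []
  [1] addr=0x1aa blk=26 s=2: MISS | VC []
  [2] addr=0x1aa blk=26 s=2: L1-HIT | VC []
  [3] addr=0x1ca blk=28 s=0: MISS | VC [8]
  [4] addr=0x1ca blk=28 s=0: L1-HIT | VC [8]
  [5] addr=0x1ac blk=26 s=2: L1-HIT | VC [8]
  [6] addr=0x1c6 blk=28 s=0: L1-HIT | VC [8]
  [7] addr=0x1cc blk=28 s=0: L1-HIT | VC [8]
  [8] addr=0x84 blk=8 s=0: VC-HIT | VC [28]
  [9] addr=0x1c0 blk=28 s=0: VC-HIT | VC [8]
  [10] addr=0x1a1 blk=26 s=2: L1-HIT | VC [8]

OUTCOME = VC-HIT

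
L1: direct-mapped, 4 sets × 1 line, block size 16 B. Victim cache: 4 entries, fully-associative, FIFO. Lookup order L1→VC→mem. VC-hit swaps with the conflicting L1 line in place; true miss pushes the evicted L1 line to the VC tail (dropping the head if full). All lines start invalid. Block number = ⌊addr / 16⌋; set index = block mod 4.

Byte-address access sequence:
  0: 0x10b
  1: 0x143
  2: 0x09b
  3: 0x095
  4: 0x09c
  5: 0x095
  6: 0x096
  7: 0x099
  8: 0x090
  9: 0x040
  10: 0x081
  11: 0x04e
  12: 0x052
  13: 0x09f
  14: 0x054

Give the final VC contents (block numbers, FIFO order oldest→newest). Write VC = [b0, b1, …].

0: 0x10b (blk 16, set 0) → MISS  vc=[]
1: 0x143 (blk 20, set 0) → MISS  vc=[16]
2: 0x9b (blk 9, set 1) → MISS  vc=[16]
3: 0x95 (blk 9, set 1) → L1-HIT  vc=[16]
4: 0x9c (blk 9, set 1) → L1-HIT  vc=[16]
5: 0x95 (blk 9, set 1) → L1-HIT  vc=[16]
6: 0x96 (blk 9, set 1) → L1-HIT  vc=[16]
7: 0x99 (blk 9, set 1) → L1-HIT  vc=[16]
8: 0x90 (blk 9, set 1) → L1-HIT  vc=[16]
9: 0x40 (blk 4, set 0) → MISS  vc=[16, 20]
10: 0x81 (blk 8, set 0) → MISS  vc=[16, 20, 4]
11: 0x4e (blk 4, set 0) → VC-HIT  vc=[16, 20, 8]
12: 0x52 (blk 5, set 1) → MISS  vc=[16, 20, 8, 9]
13: 0x9f (blk 9, set 1) → VC-HIT  vc=[16, 20, 8, 5]
14: 0x54 (blk 5, set 1) → VC-HIT  vc=[16, 20, 8, 9]

VC = [16, 20, 8, 9]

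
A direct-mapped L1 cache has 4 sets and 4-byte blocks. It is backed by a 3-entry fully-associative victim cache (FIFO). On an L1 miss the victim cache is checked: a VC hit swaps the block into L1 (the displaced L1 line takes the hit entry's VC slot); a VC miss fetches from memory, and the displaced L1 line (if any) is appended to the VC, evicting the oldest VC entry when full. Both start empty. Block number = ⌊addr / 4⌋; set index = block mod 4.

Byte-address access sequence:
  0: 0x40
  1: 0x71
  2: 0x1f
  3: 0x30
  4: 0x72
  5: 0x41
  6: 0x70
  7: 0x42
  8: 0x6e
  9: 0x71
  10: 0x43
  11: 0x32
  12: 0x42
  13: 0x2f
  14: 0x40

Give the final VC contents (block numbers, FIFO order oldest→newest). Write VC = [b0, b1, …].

VC = [12, 7, 27]

#0 0x40→b16/s0 MISS; vc=[]
#1 0x71→b28/s0 MISS; vc=[16]
#2 0x1f→b7/s3 MISS; vc=[16]
#3 0x30→b12/s0 MISS; vc=[16,28]
#4 0x72→b28/s0 VC-HIT; vc=[16,12]
#5 0x41→b16/s0 VC-HIT; vc=[28,12]
#6 0x70→b28/s0 VC-HIT; vc=[16,12]
#7 0x42→b16/s0 VC-HIT; vc=[28,12]
#8 0x6e→b27/s3 MISS; vc=[28,12,7]
#9 0x71→b28/s0 VC-HIT; vc=[16,12,7]
#10 0x43→b16/s0 VC-HIT; vc=[28,12,7]
#11 0x32→b12/s0 VC-HIT; vc=[28,16,7]
#12 0x42→b16/s0 VC-HIT; vc=[28,12,7]
#13 0x2f→b11/s3 MISS; vc=[12,7,27]
#14 0x40→b16/s0 L1-HIT; vc=[12,7,27]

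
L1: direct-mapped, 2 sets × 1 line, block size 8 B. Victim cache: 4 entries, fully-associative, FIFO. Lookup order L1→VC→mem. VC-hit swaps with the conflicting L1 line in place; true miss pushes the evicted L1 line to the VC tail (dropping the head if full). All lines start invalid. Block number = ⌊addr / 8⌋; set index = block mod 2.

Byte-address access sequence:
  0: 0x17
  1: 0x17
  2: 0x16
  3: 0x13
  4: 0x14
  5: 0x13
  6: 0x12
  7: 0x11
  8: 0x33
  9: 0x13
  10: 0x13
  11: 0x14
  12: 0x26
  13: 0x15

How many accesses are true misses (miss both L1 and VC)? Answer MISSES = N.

0: 0x17 (blk 2, set 0) → MISS  vc=[]
1: 0x17 (blk 2, set 0) → L1-HIT  vc=[]
2: 0x16 (blk 2, set 0) → L1-HIT  vc=[]
3: 0x13 (blk 2, set 0) → L1-HIT  vc=[]
4: 0x14 (blk 2, set 0) → L1-HIT  vc=[]
5: 0x13 (blk 2, set 0) → L1-HIT  vc=[]
6: 0x12 (blk 2, set 0) → L1-HIT  vc=[]
7: 0x11 (blk 2, set 0) → L1-HIT  vc=[]
8: 0x33 (blk 6, set 0) → MISS  vc=[2]
9: 0x13 (blk 2, set 0) → VC-HIT  vc=[6]
10: 0x13 (blk 2, set 0) → L1-HIT  vc=[6]
11: 0x14 (blk 2, set 0) → L1-HIT  vc=[6]
12: 0x26 (blk 4, set 0) → MISS  vc=[6, 2]
13: 0x15 (blk 2, set 0) → VC-HIT  vc=[6, 4]

MISSES = 3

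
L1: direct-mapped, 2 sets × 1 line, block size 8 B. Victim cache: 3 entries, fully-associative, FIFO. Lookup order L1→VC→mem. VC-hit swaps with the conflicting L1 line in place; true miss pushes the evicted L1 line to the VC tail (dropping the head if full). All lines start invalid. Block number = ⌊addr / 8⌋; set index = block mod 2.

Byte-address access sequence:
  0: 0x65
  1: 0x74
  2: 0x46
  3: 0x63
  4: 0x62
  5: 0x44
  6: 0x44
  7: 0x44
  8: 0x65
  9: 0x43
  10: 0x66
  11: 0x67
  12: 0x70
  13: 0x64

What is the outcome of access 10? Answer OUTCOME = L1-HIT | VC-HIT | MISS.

0: 0x65 (blk 12, set 0) → MISS  vc=[]
1: 0x74 (blk 14, set 0) → MISS  vc=[12]
2: 0x46 (blk 8, set 0) → MISS  vc=[12, 14]
3: 0x63 (blk 12, set 0) → VC-HIT  vc=[8, 14]
4: 0x62 (blk 12, set 0) → L1-HIT  vc=[8, 14]
5: 0x44 (blk 8, set 0) → VC-HIT  vc=[12, 14]
6: 0x44 (blk 8, set 0) → L1-HIT  vc=[12, 14]
7: 0x44 (blk 8, set 0) → L1-HIT  vc=[12, 14]
8: 0x65 (blk 12, set 0) → VC-HIT  vc=[8, 14]
9: 0x43 (blk 8, set 0) → VC-HIT  vc=[12, 14]
10: 0x66 (blk 12, set 0) → VC-HIT  vc=[8, 14]
11: 0x67 (blk 12, set 0) → L1-HIT  vc=[8, 14]
12: 0x70 (blk 14, set 0) → VC-HIT  vc=[8, 12]
13: 0x64 (blk 12, set 0) → VC-HIT  vc=[8, 14]

OUTCOME = VC-HIT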